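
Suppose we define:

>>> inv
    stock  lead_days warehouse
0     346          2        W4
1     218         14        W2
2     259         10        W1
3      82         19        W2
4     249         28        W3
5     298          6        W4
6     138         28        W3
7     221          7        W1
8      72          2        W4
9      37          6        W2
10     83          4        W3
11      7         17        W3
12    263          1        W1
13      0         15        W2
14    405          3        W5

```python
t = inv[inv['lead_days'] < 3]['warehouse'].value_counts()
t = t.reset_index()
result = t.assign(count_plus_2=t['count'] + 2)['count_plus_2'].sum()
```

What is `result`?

filter rows where lead_days < 3:
    stock  lead_days warehouse
0     346          2        W4
8      72          2        W4
12    263          1        W1
value_counts of warehouse:
warehouse
W4    2
W1    1
Name: count, dtype: int64
reset_index():
  warehouse  count
0        W4      2
1        W1      1
add column count_plus_2 = t['count'] + 2:
  warehouse  count  count_plus_2
0        W4      2             4
1        W1      1             3

7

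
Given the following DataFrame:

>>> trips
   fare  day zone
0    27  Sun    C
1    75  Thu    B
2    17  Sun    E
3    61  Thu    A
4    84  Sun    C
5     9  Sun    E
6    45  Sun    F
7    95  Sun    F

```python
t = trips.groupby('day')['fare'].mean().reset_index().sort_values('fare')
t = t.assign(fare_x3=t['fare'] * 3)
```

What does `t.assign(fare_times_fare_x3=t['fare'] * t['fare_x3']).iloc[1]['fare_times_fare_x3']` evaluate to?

13872.0

group by day, mean of fare:
day
Sun    46.166667
Thu    68.000000
Name: fare, dtype: float64
reset_index():
   day       fare
0  Sun  46.166667
1  Thu  68.000000
sort by fare:
   day       fare
0  Sun  46.166667
1  Thu  68.000000
add column fare_x3 = t['fare'] * 3:
   day       fare  fare_x3
0  Sun  46.166667    138.5
1  Thu  68.000000    204.0
add column fare_times_fare_x3 = t['fare'] * t['fare_x3']:
   day       fare  fare_x3  fare_times_fare_x3
0  Sun  46.166667    138.5         6394.083333
1  Thu  68.000000    204.0        13872.000000
Finally, value at position 1, column 'fare_times_fare_x3' = 13872.0.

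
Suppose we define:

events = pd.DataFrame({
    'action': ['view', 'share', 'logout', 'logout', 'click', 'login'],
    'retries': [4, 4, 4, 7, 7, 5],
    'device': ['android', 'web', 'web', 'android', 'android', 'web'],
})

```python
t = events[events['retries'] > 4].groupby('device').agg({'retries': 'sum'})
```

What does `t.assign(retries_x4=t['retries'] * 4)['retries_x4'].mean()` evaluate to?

filter rows where retries > 4:
   action  retries   device
3  logout        7  android
4   click        7  android
5   login        5      web
group by device, sum of retries:
         retries
device          
android       14
web            5
add column retries_x4 = t['retries'] * 4:
         retries  retries_x4
device                      
android       14          56
web            5          20
So mean() = 38.0.

38.0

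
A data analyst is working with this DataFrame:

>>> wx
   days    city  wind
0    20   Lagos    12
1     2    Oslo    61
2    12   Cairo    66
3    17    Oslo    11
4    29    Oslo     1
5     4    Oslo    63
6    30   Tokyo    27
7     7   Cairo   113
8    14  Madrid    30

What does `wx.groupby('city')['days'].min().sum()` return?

group by city, min of days:
city
Cairo      7
Lagos     20
Madrid    14
Oslo       2
Tokyo     30
Name: days, dtype: int64

73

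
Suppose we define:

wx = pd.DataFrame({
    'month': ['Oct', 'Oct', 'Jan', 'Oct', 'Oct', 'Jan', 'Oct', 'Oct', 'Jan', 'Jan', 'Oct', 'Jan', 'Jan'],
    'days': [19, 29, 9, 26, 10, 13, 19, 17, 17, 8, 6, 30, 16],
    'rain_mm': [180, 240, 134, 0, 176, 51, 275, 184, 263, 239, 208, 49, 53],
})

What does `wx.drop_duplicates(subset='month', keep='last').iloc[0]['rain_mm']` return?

208

drop duplicate month (keep=last):
   month  days  rain_mm
10   Oct     6      208
12   Jan    16       53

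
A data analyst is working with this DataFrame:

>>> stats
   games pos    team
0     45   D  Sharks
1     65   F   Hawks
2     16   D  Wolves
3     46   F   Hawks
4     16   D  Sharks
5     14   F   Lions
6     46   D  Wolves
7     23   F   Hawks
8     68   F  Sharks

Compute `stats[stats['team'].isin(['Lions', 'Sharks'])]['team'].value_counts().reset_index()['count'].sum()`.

filter rows where team in ['Lions', 'Sharks']:
   games pos    team
0     45   D  Sharks
4     16   D  Sharks
5     14   F   Lions
8     68   F  Sharks
value_counts of team:
team
Sharks    3
Lions     1
Name: count, dtype: int64
reset_index():
     team  count
0  Sharks      3
1   Lions      1
Reading off the sum of column 'count', we get 4.

4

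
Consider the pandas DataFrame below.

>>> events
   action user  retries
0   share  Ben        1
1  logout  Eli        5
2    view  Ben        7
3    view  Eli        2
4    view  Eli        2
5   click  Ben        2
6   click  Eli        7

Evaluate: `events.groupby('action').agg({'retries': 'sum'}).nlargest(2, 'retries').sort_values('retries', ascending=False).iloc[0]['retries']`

group by action, sum of retries:
        retries
action         
click         9
logout        5
share         1
view         11
take 2 rows with largest retries:
        retries
action         
view         11
click         9
sort by retries descending:
        retries
action         
view         11
click         9
So iloc[0]['retries'] = 11.

11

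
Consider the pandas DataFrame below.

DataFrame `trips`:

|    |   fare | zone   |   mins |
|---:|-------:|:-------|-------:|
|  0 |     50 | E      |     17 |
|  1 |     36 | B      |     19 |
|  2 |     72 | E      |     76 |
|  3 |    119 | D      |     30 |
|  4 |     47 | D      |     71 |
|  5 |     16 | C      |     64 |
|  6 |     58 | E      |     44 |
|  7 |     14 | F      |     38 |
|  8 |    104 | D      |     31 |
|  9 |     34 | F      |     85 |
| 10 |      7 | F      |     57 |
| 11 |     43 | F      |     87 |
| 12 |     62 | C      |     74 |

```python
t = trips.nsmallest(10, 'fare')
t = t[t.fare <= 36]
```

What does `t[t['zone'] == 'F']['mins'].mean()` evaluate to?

take 10 rows with smallest fare:
    fare zone  mins
10     7    F    57
7     14    F    38
5     16    C    64
9     34    F    85
1     36    B    19
11    43    F    87
4     47    D    71
0     50    E    17
6     58    E    44
12    62    C    74
filter rows where fare <= 36:
    fare zone  mins
10     7    F    57
7     14    F    38
5     16    C    64
9     34    F    85
1     36    B    19
filter rows where zone == 'F':
    fare zone  mins
10     7    F    57
7     14    F    38
9     34    F    85

60.0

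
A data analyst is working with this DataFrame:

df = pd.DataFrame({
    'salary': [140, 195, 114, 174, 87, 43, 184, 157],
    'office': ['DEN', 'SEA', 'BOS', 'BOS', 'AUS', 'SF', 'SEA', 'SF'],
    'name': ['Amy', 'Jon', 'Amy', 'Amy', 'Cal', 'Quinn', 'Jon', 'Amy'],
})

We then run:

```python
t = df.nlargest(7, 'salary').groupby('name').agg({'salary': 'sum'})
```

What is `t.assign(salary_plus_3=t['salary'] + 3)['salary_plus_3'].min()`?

90

take 7 rows with largest salary:
   salary office name
1     195    SEA  Jon
6     184    SEA  Jon
3     174    BOS  Amy
7     157     SF  Amy
0     140    DEN  Amy
2     114    BOS  Amy
4      87    AUS  Cal
group by name, sum of salary:
      salary
name        
Amy      585
Cal       87
Jon      379
add column salary_plus_3 = t['salary'] + 3:
      salary  salary_plus_3
name                       
Amy      585            588
Cal       87             90
Jon      379            382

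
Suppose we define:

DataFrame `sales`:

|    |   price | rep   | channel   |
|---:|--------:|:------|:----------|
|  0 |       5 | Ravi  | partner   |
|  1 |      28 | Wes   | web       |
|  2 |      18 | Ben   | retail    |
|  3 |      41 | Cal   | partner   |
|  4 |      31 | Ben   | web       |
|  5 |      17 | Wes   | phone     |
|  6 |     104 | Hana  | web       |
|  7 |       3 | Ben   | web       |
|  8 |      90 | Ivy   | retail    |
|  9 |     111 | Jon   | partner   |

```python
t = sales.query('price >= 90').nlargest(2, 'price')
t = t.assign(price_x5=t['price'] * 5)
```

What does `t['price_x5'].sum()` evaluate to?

filter rows where price >= 90:
   price   rep  channel
6    104  Hana      web
8     90   Ivy   retail
9    111   Jon  partner
take 2 rows with largest price:
   price   rep  channel
9    111   Jon  partner
6    104  Hana      web
add column price_x5 = t['price'] * 5:
   price   rep  channel  price_x5
9    111   Jon  partner       555
6    104  Hana      web       520
Taking the sum of column 'price_x5' gives 1075.

1075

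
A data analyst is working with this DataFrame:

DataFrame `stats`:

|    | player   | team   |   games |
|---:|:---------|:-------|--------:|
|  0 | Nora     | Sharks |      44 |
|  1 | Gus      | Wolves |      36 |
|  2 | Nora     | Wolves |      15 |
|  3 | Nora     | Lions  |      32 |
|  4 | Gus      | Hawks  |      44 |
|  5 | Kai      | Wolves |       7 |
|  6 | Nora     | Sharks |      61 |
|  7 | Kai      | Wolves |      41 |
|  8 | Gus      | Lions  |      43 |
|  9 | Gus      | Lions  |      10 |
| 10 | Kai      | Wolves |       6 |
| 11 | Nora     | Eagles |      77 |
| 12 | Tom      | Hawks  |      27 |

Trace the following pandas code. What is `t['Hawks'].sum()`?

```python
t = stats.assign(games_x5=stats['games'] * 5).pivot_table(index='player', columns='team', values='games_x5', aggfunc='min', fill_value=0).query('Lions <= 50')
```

355

add column games_x5 = stats['games'] * 5:
   player    team  games  games_x5
0    Nora  Sharks     44       220
1     Gus  Wolves     36       180
2    Nora  Wolves     15        75
3    Nora   Lions     32       160
4     Gus   Hawks     44       220
5     Kai  Wolves      7        35
6    Nora  Sharks     61       305
7     Kai  Wolves     41       205
8     Gus   Lions     43       215
9     Gus   Lions     10        50
10    Kai  Wolves      6        30
11   Nora  Eagles     77       385
12    Tom   Hawks     27       135
pivot: rows=player, cols=team, min(games_x5):
team    Eagles  Hawks  Lions  Sharks  Wolves
player                                      
Gus          0    220     50       0     180
Kai          0      0      0       0      30
Nora       385      0    160     220      75
Tom          0    135      0       0       0
filter rows where Lions <= 50:
team    Eagles  Hawks  Lions  Sharks  Wolves
player                                      
Gus          0    220     50       0     180
Kai          0      0      0       0      30
Tom          0    135      0       0       0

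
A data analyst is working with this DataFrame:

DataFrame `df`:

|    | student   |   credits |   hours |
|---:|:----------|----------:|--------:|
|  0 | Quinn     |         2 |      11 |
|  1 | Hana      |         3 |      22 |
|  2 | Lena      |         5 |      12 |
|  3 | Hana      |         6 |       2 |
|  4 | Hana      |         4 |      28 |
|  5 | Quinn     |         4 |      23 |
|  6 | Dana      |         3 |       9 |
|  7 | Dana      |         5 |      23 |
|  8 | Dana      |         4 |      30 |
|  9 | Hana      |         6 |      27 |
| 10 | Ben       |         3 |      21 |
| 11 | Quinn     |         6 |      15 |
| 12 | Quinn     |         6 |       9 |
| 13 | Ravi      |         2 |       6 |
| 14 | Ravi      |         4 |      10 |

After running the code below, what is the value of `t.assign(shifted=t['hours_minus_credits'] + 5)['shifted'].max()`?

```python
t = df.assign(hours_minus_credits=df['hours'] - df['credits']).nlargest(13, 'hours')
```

31

add column hours_minus_credits = df['hours'] - df['credits']:
   student  credits  hours  hours_minus_credits
0    Quinn        2     11                    9
1     Hana        3     22                   19
2     Lena        5     12                    7
3     Hana        6      2                   -4
4     Hana        4     28                   24
5    Quinn        4     23                   19
6     Dana        3      9                    6
7     Dana        5     23                   18
8     Dana        4     30                   26
9     Hana        6     27                   21
10     Ben        3     21                   18
11   Quinn        6     15                    9
12   Quinn        6      9                    3
13    Ravi        2      6                    4
14    Ravi        4     10                    6
take 13 rows with largest hours:
   student  credits  hours  hours_minus_credits
8     Dana        4     30                   26
4     Hana        4     28                   24
9     Hana        6     27                   21
5    Quinn        4     23                   19
7     Dana        5     23                   18
1     Hana        3     22                   19
10     Ben        3     21                   18
11   Quinn        6     15                    9
2     Lena        5     12                    7
0    Quinn        2     11                    9
14    Ravi        4     10                    6
6     Dana        3      9                    6
12   Quinn        6      9                    3
add column shifted = t['hours_minus_credits'] + 5:
   student  credits  hours  hours_minus_credits  shifted
8     Dana        4     30                   26       31
4     Hana        4     28                   24       29
9     Hana        6     27                   21       26
5    Quinn        4     23                   19       24
7     Dana        5     23                   18       23
1     Hana        3     22                   19       24
10     Ben        3     21                   18       23
11   Quinn        6     15                    9       14
2     Lena        5     12                    7       12
0    Quinn        2     11                    9       14
14    Ravi        4     10                    6       11
6     Dana        3      9                    6       11
12   Quinn        6      9                    3        8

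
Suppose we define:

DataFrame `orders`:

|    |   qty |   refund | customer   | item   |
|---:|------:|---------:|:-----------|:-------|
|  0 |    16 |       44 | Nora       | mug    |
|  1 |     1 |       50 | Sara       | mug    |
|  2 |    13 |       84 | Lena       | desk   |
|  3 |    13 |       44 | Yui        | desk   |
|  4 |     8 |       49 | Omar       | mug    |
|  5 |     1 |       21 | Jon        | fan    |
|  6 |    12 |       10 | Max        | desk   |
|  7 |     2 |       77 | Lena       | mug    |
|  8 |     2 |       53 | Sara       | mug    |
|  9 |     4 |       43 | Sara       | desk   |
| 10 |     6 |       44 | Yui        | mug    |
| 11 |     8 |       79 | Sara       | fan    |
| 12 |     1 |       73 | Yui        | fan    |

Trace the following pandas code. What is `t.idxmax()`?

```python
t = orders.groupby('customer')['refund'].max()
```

Lena

group by customer, max of refund:
customer
Jon     21
Lena    84
Max     10
Nora    44
Omar    49
Sara    79
Yui     73
Name: refund, dtype: int64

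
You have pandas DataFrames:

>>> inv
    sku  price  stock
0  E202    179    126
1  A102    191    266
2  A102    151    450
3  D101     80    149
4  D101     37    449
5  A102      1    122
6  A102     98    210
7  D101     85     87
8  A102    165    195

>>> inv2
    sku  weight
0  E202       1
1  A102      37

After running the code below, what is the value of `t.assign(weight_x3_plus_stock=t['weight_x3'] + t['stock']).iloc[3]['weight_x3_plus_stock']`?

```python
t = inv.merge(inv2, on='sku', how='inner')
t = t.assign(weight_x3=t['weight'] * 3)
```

merge on 'sku' (how='inner') → 6 rows:
    sku  price  stock  weight
0  E202    179    126       1
1  A102    191    266      37
2  A102    151    450      37
3  A102      1    122      37
4  A102     98    210      37
5  A102    165    195      37
add column weight_x3 = t['weight'] * 3:
    sku  price  stock  weight  weight_x3
0  E202    179    126       1          3
1  A102    191    266      37        111
2  A102    151    450      37        111
3  A102      1    122      37        111
4  A102     98    210      37        111
5  A102    165    195      37        111
add column weight_x3_plus_stock = t['weight_x3'] + t['stock']:
    sku  price  stock  weight  weight_x3  weight_x3_plus_stock
0  E202    179    126       1          3                   129
1  A102    191    266      37        111                   377
2  A102    151    450      37        111                   561
3  A102      1    122      37        111                   233
4  A102     98    210      37        111                   321
5  A102    165    195      37        111                   306

233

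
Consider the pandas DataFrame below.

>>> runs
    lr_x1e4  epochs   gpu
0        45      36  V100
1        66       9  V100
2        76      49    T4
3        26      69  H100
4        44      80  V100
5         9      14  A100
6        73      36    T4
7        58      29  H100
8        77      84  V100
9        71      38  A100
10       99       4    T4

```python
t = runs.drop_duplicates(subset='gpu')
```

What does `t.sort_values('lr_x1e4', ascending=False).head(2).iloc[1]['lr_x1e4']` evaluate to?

drop duplicate gpu (keep=first):
   lr_x1e4  epochs   gpu
0       45      36  V100
2       76      49    T4
3       26      69  H100
5        9      14  A100
sort by lr_x1e4 descending:
   lr_x1e4  epochs   gpu
2       76      49    T4
0       45      36  V100
3       26      69  H100
5        9      14  A100
take first 2 rows:
   lr_x1e4  epochs   gpu
2       76      49    T4
0       45      36  V100

45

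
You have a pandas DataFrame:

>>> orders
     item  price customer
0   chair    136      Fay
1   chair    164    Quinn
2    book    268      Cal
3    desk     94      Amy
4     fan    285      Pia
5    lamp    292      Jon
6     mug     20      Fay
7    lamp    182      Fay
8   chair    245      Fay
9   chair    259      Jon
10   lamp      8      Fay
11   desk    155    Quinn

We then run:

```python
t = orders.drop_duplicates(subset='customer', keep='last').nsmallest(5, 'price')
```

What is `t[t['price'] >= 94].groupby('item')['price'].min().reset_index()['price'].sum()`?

621

drop duplicate customer (keep=last):
     item  price customer
2    book    268      Cal
3    desk     94      Amy
4     fan    285      Pia
9   chair    259      Jon
10   lamp      8      Fay
11   desk    155    Quinn
take 5 rows with smallest price:
     item  price customer
10   lamp      8      Fay
3    desk     94      Amy
11   desk    155    Quinn
9   chair    259      Jon
2    book    268      Cal
filter rows where price >= 94:
     item  price customer
3    desk     94      Amy
11   desk    155    Quinn
9   chair    259      Jon
2    book    268      Cal
group by item, min of price:
item
book     268
chair    259
desk      94
Name: price, dtype: int64
reset_index():
    item  price
0   book    268
1  chair    259
2   desk     94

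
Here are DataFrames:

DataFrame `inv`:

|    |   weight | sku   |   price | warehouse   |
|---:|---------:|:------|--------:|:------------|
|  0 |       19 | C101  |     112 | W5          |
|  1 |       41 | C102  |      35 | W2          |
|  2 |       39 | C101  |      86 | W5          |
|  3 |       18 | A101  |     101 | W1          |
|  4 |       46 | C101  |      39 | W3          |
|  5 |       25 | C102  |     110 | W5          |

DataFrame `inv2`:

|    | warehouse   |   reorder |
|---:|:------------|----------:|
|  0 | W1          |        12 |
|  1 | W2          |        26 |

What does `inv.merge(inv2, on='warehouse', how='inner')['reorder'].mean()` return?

merge on 'warehouse' (how='inner') → 2 rows:
   weight   sku  price warehouse  reorder
0      41  C102     35        W2       26
1      18  A101    101        W1       12

19.0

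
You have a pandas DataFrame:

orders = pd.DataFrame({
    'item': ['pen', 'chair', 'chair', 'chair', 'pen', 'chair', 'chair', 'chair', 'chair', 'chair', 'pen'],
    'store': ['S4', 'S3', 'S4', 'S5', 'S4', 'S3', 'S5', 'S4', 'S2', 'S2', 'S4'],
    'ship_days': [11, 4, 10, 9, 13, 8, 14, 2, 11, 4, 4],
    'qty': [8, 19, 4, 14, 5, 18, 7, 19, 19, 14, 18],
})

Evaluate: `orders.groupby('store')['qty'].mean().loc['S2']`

group by store, mean of qty:
store
S2    16.5
S3    18.5
S4    10.8
S5    10.5
Name: qty, dtype: float64

16.5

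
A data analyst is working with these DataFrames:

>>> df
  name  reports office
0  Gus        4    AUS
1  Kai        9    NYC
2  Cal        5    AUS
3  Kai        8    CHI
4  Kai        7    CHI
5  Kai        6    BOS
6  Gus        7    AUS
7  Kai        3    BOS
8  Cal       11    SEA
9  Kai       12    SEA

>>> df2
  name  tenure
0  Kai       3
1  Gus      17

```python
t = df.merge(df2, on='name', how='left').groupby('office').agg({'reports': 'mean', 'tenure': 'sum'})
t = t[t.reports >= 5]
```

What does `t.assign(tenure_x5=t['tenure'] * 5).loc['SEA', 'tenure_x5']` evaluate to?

15.0

merge on 'name' (how='left') → 10 rows:
  name  reports office  tenure
0  Gus        4    AUS    17.0
1  Kai        9    NYC     3.0
2  Cal        5    AUS     NaN
3  Kai        8    CHI     3.0
4  Kai        7    CHI     3.0
5  Kai        6    BOS     3.0
6  Gus        7    AUS    17.0
7  Kai        3    BOS     3.0
8  Cal       11    SEA     NaN
9  Kai       12    SEA     3.0
group by office: mean(reports), sum(tenure):
          reports  tenure
office                   
AUS      5.333333    34.0
BOS      4.500000     6.0
CHI      7.500000     6.0
NYC      9.000000     3.0
SEA     11.500000     3.0
filter rows where reports >= 5:
          reports  tenure
office                   
AUS      5.333333    34.0
CHI      7.500000     6.0
NYC      9.000000     3.0
SEA     11.500000     3.0
add column tenure_x5 = t['tenure'] * 5:
          reports  tenure  tenure_x5
office                              
AUS      5.333333    34.0      170.0
CHI      7.500000     6.0       30.0
NYC      9.000000     3.0       15.0
SEA     11.500000     3.0       15.0
Reading off the value at row 'SEA', column 'tenure_x5', we get 15.0.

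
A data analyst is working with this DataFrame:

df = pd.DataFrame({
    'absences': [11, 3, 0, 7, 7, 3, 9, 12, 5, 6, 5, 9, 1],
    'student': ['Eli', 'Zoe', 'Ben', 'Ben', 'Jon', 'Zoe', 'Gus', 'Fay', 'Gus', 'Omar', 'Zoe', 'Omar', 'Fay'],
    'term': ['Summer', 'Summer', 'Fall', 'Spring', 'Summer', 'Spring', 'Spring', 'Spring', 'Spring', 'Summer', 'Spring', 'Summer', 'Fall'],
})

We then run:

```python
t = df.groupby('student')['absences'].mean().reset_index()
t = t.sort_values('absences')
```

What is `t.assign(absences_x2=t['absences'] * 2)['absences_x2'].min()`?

group by student, mean of absences:
student
Ben      3.500000
Eli     11.000000
Fay      6.500000
Gus      7.000000
Jon      7.000000
Omar     7.500000
Zoe      3.666667
Name: absences, dtype: float64
reset_index():
  student   absences
0     Ben   3.500000
1     Eli  11.000000
2     Fay   6.500000
3     Gus   7.000000
4     Jon   7.000000
5    Omar   7.500000
6     Zoe   3.666667
sort by absences:
  student   absences
0     Ben   3.500000
6     Zoe   3.666667
2     Fay   6.500000
3     Gus   7.000000
4     Jon   7.000000
5    Omar   7.500000
1     Eli  11.000000
add column absences_x2 = t['absences'] * 2:
  student   absences  absences_x2
0     Ben   3.500000     7.000000
6     Zoe   3.666667     7.333333
2     Fay   6.500000    13.000000
3     Gus   7.000000    14.000000
4     Jon   7.000000    14.000000
5    Omar   7.500000    15.000000
1     Eli  11.000000    22.000000

7.0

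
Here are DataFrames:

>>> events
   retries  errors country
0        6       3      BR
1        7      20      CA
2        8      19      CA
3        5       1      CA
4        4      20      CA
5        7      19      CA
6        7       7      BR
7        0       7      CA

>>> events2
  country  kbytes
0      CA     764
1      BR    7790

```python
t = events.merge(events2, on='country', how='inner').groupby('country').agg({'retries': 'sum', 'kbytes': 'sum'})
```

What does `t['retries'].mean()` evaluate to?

22.0

merge on 'country' (how='inner') → 8 rows:
   retries  errors country  kbytes
0        6       3      BR    7790
1        7      20      CA     764
2        8      19      CA     764
3        5       1      CA     764
4        4      20      CA     764
5        7      19      CA     764
6        7       7      BR    7790
7        0       7      CA     764
group by country: sum(retries), sum(kbytes):
         retries  kbytes
country                 
BR            13   15580
CA            31    4584
Reading off the mean of column 'retries', we get 22.0.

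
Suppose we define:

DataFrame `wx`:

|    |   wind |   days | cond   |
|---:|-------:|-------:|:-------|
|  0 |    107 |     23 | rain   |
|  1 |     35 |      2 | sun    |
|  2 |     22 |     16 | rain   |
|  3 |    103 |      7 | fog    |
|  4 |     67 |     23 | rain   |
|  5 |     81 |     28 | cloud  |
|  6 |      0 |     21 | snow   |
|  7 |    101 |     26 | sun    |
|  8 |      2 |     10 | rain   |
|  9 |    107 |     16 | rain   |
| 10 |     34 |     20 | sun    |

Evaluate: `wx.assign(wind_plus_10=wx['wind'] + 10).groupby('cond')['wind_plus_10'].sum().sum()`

769

add column wind_plus_10 = wx['wind'] + 10:
    wind  days   cond  wind_plus_10
0    107    23   rain           117
1     35     2    sun            45
2     22    16   rain            32
3    103     7    fog           113
4     67    23   rain            77
5     81    28  cloud            91
6      0    21   snow            10
7    101    26    sun           111
8      2    10   rain            12
9    107    16   rain           117
10    34    20    sun            44
group by cond, sum of wind_plus_10:
cond
cloud     91
fog      113
rain     355
snow      10
sun      200
Name: wind_plus_10, dtype: int64
sum of the resulting series → 769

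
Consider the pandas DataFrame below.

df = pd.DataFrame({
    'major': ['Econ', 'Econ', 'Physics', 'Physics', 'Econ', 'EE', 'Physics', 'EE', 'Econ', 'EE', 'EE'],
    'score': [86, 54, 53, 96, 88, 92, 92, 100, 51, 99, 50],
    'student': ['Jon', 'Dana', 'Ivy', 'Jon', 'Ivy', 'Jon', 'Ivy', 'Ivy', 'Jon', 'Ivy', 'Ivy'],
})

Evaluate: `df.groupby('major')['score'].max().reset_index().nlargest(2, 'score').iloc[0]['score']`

100

group by major, max of score:
major
EE         100
Econ        88
Physics     96
Name: score, dtype: int64
reset_index():
     major  score
0       EE    100
1     Econ     88
2  Physics     96
take 2 rows with largest score:
     major  score
0       EE    100
2  Physics     96
Finally, value at position 0, column 'score' = 100.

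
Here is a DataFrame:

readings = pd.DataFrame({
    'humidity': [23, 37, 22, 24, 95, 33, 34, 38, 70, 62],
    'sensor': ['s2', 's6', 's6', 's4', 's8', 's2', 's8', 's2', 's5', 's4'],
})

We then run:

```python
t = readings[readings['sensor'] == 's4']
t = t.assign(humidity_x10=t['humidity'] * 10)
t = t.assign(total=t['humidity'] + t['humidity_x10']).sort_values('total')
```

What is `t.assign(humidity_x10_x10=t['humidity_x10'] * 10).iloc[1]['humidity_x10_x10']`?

filter rows where sensor == 's4':
   humidity sensor
3        24     s4
9        62     s4
add column humidity_x10 = t['humidity'] * 10:
   humidity sensor  humidity_x10
3        24     s4           240
9        62     s4           620
add column total = t['humidity'] + t['humidity_x10']:
   humidity sensor  humidity_x10  total
3        24     s4           240    264
9        62     s4           620    682
sort by total:
   humidity sensor  humidity_x10  total
3        24     s4           240    264
9        62     s4           620    682
add column humidity_x10_x10 = t['humidity_x10'] * 10:
   humidity sensor  humidity_x10  total  humidity_x10_x10
3        24     s4           240    264              2400
9        62     s4           620    682              6200
Finally, value at position 1, column 'humidity_x10_x10' = 6200.

6200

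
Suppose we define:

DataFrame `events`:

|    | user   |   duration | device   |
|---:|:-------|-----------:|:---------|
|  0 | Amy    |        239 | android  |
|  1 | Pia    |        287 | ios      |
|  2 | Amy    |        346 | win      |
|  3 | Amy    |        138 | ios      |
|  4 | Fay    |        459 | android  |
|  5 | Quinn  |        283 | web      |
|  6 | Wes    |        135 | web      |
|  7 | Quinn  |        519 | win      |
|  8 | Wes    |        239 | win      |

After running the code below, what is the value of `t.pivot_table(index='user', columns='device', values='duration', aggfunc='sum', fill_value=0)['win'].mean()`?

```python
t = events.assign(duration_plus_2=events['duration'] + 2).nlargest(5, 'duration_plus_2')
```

216.25

add column duration_plus_2 = events['duration'] + 2:
    user  duration   device  duration_plus_2
0    Amy       239  android              241
1    Pia       287      ios              289
2    Amy       346      win              348
3    Amy       138      ios              140
4    Fay       459  android              461
5  Quinn       283      web              285
6    Wes       135      web              137
7  Quinn       519      win              521
8    Wes       239      win              241
take 5 rows with largest duration_plus_2:
    user  duration   device  duration_plus_2
7  Quinn       519      win              521
4    Fay       459  android              461
2    Amy       346      win              348
1    Pia       287      ios              289
5  Quinn       283      web              285
pivot: rows=user, cols=device, sum(duration):
device  android  ios  web  win
user                          
Amy           0    0    0  346
Fay         459    0    0    0
Pia           0  287    0    0
Quinn         0    0  283  519
Reading off the mean of column 'win', we get 216.25.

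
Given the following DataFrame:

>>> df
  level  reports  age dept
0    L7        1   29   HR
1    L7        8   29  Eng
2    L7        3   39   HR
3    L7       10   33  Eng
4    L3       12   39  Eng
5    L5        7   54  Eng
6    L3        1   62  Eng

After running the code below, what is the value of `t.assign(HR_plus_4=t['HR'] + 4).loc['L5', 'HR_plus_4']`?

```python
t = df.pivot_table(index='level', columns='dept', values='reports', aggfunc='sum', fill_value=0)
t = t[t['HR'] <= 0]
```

4

pivot: rows=level, cols=dept, sum(reports):
dept   Eng  HR
level         
L3      13   0
L5       7   0
L7      18   4
filter rows where HR <= 0:
dept   Eng  HR
level         
L3      13   0
L5       7   0
add column HR_plus_4 = t['HR'] + 4:
dept   Eng  HR  HR_plus_4
level                    
L3      13   0          4
L5       7   0          4
Then the value at row 'L5', column 'HR_plus_4': 4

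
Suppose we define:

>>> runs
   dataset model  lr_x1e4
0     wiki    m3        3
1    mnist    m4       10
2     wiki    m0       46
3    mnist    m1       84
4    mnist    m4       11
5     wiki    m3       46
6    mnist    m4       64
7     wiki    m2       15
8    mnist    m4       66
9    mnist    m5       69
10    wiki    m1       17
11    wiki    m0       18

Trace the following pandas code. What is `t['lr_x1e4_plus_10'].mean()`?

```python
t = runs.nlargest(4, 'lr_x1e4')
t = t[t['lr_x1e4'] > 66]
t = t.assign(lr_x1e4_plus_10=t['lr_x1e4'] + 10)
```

86.5

take 4 rows with largest lr_x1e4:
  dataset model  lr_x1e4
3   mnist    m1       84
9   mnist    m5       69
8   mnist    m4       66
6   mnist    m4       64
filter rows where lr_x1e4 > 66:
  dataset model  lr_x1e4
3   mnist    m1       84
9   mnist    m5       69
add column lr_x1e4_plus_10 = t['lr_x1e4'] + 10:
  dataset model  lr_x1e4  lr_x1e4_plus_10
3   mnist    m1       84               94
9   mnist    m5       69               79
Reading off the mean of column 'lr_x1e4_plus_10', we get 86.5.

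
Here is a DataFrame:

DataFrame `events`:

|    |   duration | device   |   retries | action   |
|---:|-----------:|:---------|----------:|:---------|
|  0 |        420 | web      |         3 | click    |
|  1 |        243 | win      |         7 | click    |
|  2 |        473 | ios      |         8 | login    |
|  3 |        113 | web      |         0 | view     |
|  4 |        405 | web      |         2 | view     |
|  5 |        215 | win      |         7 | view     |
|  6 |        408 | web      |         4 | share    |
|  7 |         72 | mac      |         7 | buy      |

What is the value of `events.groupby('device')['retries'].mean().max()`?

8.0

group by device, mean of retries:
device
ios    8.00
mac    7.00
web    2.25
win    7.00
Name: retries, dtype: float64
Hence 8.0.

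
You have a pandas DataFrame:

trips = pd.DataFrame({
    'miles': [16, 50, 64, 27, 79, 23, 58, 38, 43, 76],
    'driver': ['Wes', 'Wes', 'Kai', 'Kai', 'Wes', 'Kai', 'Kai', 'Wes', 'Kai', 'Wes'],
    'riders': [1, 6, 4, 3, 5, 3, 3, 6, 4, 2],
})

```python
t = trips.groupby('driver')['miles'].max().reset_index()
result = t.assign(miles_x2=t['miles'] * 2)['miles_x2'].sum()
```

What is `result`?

group by driver, max of miles:
driver
Kai    64
Wes    79
Name: miles, dtype: int64
reset_index():
  driver  miles
0    Kai     64
1    Wes     79
add column miles_x2 = t['miles'] * 2:
  driver  miles  miles_x2
0    Kai     64       128
1    Wes     79       158
So sum() = 286.

286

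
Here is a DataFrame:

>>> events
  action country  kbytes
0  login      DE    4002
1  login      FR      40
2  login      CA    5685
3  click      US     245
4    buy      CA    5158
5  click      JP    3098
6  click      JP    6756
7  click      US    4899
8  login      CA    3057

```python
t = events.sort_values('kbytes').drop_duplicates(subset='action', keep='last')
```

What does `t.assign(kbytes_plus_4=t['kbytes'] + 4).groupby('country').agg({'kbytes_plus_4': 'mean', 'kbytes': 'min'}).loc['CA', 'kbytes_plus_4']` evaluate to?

sort by kbytes:
  action country  kbytes
1  login      FR      40
3  click      US     245
8  login      CA    3057
5  click      JP    3098
0  login      DE    4002
7  click      US    4899
4    buy      CA    5158
2  login      CA    5685
6  click      JP    6756
drop duplicate action (keep=last):
  action country  kbytes
4    buy      CA    5158
2  login      CA    5685
6  click      JP    6756
add column kbytes_plus_4 = t['kbytes'] + 4:
  action country  kbytes  kbytes_plus_4
4    buy      CA    5158           5162
2  login      CA    5685           5689
6  click      JP    6756           6760
group by country: mean(kbytes_plus_4), min(kbytes):
         kbytes_plus_4  kbytes
country                       
CA              5425.5    5158
JP              6760.0    6756

5425.5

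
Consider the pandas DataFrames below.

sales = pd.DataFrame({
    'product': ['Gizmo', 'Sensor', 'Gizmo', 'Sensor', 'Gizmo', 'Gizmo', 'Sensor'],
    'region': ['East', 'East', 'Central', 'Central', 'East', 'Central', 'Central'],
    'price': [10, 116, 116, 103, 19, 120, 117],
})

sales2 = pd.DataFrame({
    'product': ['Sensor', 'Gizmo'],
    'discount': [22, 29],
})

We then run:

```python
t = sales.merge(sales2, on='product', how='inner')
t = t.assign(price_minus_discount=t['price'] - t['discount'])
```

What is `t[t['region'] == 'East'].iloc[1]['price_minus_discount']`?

merge on 'product' (how='inner') → 7 rows:
  product   region  price  discount
0   Gizmo     East     10        29
1  Sensor     East    116        22
2   Gizmo  Central    116        29
3  Sensor  Central    103        22
4   Gizmo     East     19        29
5   Gizmo  Central    120        29
6  Sensor  Central    117        22
add column price_minus_discount = t['price'] - t['discount']:
  product   region  price  discount  price_minus_discount
0   Gizmo     East     10        29                   -19
1  Sensor     East    116        22                    94
2   Gizmo  Central    116        29                    87
3  Sensor  Central    103        22                    81
4   Gizmo     East     19        29                   -10
5   Gizmo  Central    120        29                    91
6  Sensor  Central    117        22                    95
filter rows where region == 'East':
  product region  price  discount  price_minus_discount
0   Gizmo   East     10        29                   -19
1  Sensor   East    116        22                    94
4   Gizmo   East     19        29                   -10
Finally, value at position 1, column 'price_minus_discount' = 94.

94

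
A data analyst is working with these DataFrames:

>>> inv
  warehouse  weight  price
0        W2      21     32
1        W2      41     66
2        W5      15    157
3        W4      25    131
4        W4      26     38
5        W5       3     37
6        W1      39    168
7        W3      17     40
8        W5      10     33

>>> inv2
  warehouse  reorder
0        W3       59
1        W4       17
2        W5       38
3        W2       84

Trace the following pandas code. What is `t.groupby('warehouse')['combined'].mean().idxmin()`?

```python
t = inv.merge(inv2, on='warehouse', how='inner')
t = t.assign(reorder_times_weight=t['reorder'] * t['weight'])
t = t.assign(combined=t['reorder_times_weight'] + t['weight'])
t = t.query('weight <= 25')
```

merge on 'warehouse' (how='inner') → 8 rows:
  warehouse  weight  price  reorder
0        W2      21     32       84
1        W2      41     66       84
2        W5      15    157       38
3        W4      25    131       17
4        W4      26     38       17
5        W5       3     37       38
6        W3      17     40       59
7        W5      10     33       38
add column reorder_times_weight = t['reorder'] * t['weight']:
  warehouse  weight  price  reorder  reorder_times_weight
0        W2      21     32       84                  1764
1        W2      41     66       84                  3444
2        W5      15    157       38                   570
3        W4      25    131       17                   425
4        W4      26     38       17                   442
5        W5       3     37       38                   114
6        W3      17     40       59                  1003
7        W5      10     33       38                   380
add column combined = t['reorder_times_weight'] + t['weight']:
  warehouse  weight  price  reorder  reorder_times_weight  combined
0        W2      21     32       84                  1764      1785
1        W2      41     66       84                  3444      3485
2        W5      15    157       38                   570       585
3        W4      25    131       17                   425       450
4        W4      26     38       17                   442       468
5        W5       3     37       38                   114       117
6        W3      17     40       59                  1003      1020
7        W5      10     33       38                   380       390
filter rows where weight <= 25:
  warehouse  weight  price  reorder  reorder_times_weight  combined
0        W2      21     32       84                  1764      1785
2        W5      15    157       38                   570       585
3        W4      25    131       17                   425       450
5        W5       3     37       38                   114       117
6        W3      17     40       59                  1003      1020
7        W5      10     33       38                   380       390
group by warehouse, mean of combined:
warehouse
W2    1785.0
W3    1020.0
W4     450.0
W5     364.0
Name: combined, dtype: float64

W5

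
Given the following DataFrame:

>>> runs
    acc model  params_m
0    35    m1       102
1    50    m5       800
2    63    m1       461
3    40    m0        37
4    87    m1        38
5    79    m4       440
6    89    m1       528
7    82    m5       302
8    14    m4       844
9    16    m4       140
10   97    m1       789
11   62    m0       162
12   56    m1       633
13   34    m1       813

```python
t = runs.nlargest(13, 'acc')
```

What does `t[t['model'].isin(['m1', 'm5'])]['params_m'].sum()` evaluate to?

take 13 rows with largest acc:
    acc model  params_m
10   97    m1       789
6    89    m1       528
4    87    m1        38
7    82    m5       302
5    79    m4       440
2    63    m1       461
11   62    m0       162
12   56    m1       633
1    50    m5       800
3    40    m0        37
0    35    m1       102
13   34    m1       813
9    16    m4       140
filter rows where model in ['m1', 'm5']:
    acc model  params_m
10   97    m1       789
6    89    m1       528
4    87    m1        38
7    82    m5       302
2    63    m1       461
12   56    m1       633
1    50    m5       800
0    35    m1       102
13   34    m1       813
The sum of column 'params_m' is 4466.

4466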